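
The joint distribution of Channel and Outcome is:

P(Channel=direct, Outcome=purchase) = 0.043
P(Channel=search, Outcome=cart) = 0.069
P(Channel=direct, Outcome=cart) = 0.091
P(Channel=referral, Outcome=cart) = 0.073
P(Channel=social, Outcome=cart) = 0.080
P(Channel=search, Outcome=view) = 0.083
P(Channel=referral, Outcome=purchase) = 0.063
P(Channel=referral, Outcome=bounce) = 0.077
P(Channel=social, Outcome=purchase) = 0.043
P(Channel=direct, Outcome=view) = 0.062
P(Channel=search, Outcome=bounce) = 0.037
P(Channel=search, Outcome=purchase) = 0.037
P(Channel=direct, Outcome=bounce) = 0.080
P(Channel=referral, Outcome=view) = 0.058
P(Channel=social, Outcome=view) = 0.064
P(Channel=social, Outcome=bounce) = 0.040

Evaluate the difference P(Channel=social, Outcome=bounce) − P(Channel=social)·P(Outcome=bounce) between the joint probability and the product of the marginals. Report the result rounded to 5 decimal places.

P(Channel=social) = 0.040 + 0.064 + 0.080 + 0.043 = 0.227.
P(Outcome=bounce) = 0.037 + 0.040 + 0.080 + 0.077 = 0.234.
P(Channel=social, Outcome=bounce) − P(Channel=social)P(Outcome=bounce) = 0.040 − 0.227×0.234 = -0.01312.

-0.01312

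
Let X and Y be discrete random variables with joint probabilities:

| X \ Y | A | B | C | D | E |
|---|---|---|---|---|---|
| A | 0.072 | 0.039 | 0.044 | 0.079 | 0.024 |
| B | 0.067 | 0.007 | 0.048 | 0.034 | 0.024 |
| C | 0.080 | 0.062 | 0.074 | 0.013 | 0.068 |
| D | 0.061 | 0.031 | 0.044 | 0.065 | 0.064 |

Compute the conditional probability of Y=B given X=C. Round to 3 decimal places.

0.209

P(X=C) = 0.080 + 0.062 + 0.074 + 0.013 + 0.068 = 0.297.
P(Y=B | X=C) = 0.062/0.297 = 0.209.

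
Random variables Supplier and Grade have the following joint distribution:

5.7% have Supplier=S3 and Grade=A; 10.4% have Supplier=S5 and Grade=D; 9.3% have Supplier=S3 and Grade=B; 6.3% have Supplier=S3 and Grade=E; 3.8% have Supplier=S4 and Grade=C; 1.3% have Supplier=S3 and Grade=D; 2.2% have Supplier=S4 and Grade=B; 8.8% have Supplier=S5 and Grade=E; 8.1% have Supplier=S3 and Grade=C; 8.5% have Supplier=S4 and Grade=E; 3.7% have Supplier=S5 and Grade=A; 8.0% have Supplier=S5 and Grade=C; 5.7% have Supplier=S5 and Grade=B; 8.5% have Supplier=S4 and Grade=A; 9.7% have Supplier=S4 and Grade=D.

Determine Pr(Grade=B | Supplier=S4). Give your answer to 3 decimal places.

P(Supplier=S4) = 0.085 + 0.022 + 0.038 + 0.097 + 0.085 = 0.327.
P(Grade=B | Supplier=S4) = 0.022/0.327 = 0.067.

0.067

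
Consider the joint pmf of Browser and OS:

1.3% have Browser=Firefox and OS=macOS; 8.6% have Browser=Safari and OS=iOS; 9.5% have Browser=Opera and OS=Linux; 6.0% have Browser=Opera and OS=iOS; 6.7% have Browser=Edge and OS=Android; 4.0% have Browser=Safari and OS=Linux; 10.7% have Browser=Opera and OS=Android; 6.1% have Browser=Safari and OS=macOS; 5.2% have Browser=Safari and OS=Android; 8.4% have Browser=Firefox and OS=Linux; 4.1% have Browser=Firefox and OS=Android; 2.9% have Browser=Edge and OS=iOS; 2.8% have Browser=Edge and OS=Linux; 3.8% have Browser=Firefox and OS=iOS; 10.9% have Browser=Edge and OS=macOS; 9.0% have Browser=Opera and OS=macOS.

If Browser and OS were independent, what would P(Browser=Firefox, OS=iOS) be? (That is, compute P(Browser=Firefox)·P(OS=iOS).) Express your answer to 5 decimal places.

0.03749

P(Browser=Firefox) = 0.013 + 0.084 + 0.038 + 0.041 = 0.176.
P(OS=iOS) = 0.038 + 0.086 + 0.029 + 0.060 = 0.213.
Product: 0.176 × 0.213 = 0.03749.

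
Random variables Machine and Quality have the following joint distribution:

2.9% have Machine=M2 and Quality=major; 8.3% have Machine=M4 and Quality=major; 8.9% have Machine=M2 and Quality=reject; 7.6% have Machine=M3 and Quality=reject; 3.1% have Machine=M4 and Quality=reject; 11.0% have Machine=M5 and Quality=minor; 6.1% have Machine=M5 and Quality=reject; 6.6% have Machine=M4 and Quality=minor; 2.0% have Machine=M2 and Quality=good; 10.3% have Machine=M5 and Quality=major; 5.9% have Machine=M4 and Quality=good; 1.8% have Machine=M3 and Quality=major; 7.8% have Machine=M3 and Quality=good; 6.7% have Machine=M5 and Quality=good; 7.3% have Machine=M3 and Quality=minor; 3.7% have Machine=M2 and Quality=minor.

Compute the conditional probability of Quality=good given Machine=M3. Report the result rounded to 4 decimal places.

0.3184

P(Machine=M3) = 0.078 + 0.073 + 0.018 + 0.076 = 0.245.
P(Quality=good | Machine=M3) = 0.078/0.245 = 0.3184.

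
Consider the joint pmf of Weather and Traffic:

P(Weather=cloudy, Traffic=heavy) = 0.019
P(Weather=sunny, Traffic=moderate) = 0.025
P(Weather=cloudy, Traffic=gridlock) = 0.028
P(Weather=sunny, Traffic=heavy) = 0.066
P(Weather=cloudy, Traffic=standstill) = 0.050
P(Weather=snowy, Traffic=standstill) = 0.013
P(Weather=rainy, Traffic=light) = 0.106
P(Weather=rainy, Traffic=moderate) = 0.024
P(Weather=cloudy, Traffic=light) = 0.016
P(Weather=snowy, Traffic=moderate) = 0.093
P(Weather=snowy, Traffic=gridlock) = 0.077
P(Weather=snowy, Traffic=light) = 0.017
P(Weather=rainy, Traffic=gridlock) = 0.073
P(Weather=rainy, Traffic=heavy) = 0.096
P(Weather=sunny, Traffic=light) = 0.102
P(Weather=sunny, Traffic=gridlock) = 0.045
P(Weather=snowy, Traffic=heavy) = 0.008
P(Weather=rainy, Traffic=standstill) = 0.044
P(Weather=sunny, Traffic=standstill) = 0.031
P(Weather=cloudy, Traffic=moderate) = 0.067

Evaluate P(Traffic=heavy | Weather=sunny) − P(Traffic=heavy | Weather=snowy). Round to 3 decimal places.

P(Weather=sunny) = 0.102 + 0.025 + 0.066 + 0.045 + 0.031 = 0.269; P(Traffic=heavy | Weather=sunny) = 0.066/0.269 = 0.2454.
P(Weather=snowy) = 0.017 + 0.093 + 0.008 + 0.077 + 0.013 = 0.208; P(Traffic=heavy | Weather=snowy) = 0.008/0.208 = 0.0385.
Difference = 0.207.

0.207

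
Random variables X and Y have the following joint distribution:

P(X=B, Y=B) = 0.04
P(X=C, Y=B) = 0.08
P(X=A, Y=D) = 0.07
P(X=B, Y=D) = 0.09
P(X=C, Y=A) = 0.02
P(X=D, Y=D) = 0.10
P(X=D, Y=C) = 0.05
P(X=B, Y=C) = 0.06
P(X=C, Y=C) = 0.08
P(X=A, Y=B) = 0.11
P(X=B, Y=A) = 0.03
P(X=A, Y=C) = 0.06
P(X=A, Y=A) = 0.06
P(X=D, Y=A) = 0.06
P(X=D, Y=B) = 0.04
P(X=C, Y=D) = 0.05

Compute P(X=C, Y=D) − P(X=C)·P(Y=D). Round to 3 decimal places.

-0.021

P(X=C) = 0.02 + 0.08 + 0.08 + 0.05 = 0.23.
P(Y=D) = 0.07 + 0.09 + 0.05 + 0.10 = 0.31.
P(X=C, Y=D) − P(X=C)P(Y=D) = 0.05 − 0.23×0.31 = -0.021.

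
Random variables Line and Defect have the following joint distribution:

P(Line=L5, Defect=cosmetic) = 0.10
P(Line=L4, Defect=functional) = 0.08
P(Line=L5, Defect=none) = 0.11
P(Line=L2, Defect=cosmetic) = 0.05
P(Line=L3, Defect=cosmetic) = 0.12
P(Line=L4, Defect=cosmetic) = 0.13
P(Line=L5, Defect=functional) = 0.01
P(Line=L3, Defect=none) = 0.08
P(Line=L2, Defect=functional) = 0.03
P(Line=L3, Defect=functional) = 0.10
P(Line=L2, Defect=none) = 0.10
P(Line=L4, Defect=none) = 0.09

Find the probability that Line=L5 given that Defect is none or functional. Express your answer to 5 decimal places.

0.20000

P(Defect=none) = 0.10 + 0.08 + 0.09 + 0.11 = 0.38.
P(Defect=functional) = 0.03 + 0.10 + 0.08 + 0.01 = 0.22.
P(Defect ∈ {none, functional}) = 0.38 + 0.22 = 0.60; P(Line=L5, Defect ∈ {none, functional}) = 0.11 + 0.01 = 0.12.
P(Line=L5 | Defect ∈ {none, functional}) = 0.12/0.60 = 0.20000.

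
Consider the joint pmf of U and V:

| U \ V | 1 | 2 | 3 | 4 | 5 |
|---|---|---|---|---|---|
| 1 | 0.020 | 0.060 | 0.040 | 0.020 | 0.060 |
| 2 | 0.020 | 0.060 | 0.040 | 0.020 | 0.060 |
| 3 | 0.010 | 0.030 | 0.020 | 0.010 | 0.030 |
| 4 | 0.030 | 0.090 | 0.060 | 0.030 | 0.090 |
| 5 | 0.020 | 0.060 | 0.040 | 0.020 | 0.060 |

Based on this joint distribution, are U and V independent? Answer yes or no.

yes

Every cell satisfies P(U,V) = P(U)·P(V). For instance P(U=2) = 0.200, P(V=4) = 0.100, and 0.200×0.100 = 0.020 matches the joint entry. So U and V are independent.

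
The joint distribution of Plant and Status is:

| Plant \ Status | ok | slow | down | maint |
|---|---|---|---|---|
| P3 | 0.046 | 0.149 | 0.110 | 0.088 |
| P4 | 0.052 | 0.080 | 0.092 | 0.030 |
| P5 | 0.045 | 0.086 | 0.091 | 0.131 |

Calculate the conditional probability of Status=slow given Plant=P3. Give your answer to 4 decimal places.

0.3791

P(Plant=P3) = 0.046 + 0.149 + 0.110 + 0.088 = 0.393.
P(Status=slow | Plant=P3) = 0.149/0.393 = 0.3791.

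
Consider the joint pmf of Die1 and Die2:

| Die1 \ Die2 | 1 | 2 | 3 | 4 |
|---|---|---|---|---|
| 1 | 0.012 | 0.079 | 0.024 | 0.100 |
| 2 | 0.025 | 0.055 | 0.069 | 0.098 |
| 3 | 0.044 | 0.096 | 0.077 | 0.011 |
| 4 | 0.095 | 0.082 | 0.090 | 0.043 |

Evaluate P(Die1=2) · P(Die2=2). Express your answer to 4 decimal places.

P(Die1=2) = 0.025 + 0.055 + 0.069 + 0.098 = 0.247.
P(Die2=2) = 0.079 + 0.055 + 0.096 + 0.082 = 0.312.
Product: 0.247 × 0.312 = 0.0771.

0.0771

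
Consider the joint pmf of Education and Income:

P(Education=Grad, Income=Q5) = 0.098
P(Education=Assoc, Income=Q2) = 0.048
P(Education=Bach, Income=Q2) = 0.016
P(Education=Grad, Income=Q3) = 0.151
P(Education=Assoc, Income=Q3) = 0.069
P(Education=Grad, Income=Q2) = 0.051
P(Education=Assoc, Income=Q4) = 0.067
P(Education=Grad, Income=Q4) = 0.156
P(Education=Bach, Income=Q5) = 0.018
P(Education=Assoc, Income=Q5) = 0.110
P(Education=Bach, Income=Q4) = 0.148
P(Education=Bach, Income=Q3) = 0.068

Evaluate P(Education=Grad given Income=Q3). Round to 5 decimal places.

P(Income=Q3) = 0.069 + 0.068 + 0.151 = 0.288.
P(Education=Grad | Income=Q3) = 0.151/0.288 = 0.52431.

0.52431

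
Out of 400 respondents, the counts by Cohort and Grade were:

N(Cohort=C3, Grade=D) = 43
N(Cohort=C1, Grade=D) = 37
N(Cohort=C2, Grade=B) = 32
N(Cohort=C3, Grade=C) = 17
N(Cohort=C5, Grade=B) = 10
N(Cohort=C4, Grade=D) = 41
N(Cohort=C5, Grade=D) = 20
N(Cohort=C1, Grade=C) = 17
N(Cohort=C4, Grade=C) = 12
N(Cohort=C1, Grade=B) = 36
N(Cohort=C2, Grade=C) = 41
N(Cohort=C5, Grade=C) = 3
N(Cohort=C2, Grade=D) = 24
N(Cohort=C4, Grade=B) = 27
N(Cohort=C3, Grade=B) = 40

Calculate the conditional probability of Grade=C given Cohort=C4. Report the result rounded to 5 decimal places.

Total with Cohort=C4: 27 + 12 + 41 = 80.
P(Grade=C | Cohort=C4) = 12/80 = 0.15000.

0.15000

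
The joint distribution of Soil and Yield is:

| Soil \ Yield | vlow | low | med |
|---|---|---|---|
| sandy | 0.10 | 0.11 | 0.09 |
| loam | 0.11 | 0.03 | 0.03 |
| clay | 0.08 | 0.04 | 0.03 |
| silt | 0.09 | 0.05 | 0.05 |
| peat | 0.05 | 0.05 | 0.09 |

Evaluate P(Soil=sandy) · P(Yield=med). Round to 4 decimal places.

P(Soil=sandy) = 0.10 + 0.11 + 0.09 = 0.30.
P(Yield=med) = 0.09 + 0.03 + 0.03 + 0.05 + 0.09 = 0.29.
Product: 0.30 × 0.29 = 0.0870.

0.0870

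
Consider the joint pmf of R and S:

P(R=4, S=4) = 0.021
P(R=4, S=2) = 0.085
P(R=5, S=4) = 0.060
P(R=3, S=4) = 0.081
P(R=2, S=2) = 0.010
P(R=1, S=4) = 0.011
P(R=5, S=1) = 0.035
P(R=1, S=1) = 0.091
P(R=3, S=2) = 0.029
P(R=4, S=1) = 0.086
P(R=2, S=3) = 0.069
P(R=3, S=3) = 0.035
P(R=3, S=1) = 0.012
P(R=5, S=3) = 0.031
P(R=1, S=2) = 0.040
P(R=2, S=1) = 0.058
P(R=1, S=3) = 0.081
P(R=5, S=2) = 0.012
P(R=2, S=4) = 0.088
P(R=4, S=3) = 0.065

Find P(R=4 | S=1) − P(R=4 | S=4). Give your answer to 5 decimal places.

P(S=1) = 0.091 + 0.058 + 0.012 + 0.086 + 0.035 = 0.282; P(R=4 | S=1) = 0.086/0.282 = 0.304965.
P(S=4) = 0.011 + 0.088 + 0.081 + 0.021 + 0.060 = 0.261; P(R=4 | S=4) = 0.021/0.261 = 0.080460.
Difference = 0.22450.

0.22450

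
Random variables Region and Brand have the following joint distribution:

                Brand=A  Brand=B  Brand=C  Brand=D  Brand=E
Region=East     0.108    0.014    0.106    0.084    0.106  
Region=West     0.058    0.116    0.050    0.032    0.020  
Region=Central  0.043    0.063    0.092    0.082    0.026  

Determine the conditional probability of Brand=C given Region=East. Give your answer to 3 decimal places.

0.254

P(Region=East) = 0.108 + 0.014 + 0.106 + 0.084 + 0.106 = 0.418.
P(Brand=C | Region=East) = 0.106/0.418 = 0.254.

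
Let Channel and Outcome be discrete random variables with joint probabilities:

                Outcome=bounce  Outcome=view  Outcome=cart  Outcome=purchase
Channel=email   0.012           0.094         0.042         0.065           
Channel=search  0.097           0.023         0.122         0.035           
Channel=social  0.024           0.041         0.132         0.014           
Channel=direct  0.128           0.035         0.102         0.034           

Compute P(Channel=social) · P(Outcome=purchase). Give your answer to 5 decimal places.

0.03123

P(Channel=social) = 0.024 + 0.041 + 0.132 + 0.014 = 0.211.
P(Outcome=purchase) = 0.065 + 0.035 + 0.014 + 0.034 = 0.148.
Product: 0.211 × 0.148 = 0.03123.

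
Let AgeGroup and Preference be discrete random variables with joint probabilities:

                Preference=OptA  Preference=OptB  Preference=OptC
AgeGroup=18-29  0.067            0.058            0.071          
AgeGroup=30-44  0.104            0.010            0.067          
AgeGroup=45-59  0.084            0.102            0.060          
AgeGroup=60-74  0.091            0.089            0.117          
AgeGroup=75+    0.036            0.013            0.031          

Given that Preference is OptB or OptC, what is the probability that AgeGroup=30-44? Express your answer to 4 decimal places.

P(Preference=OptB) = 0.058 + 0.010 + 0.102 + 0.089 + 0.013 = 0.272.
P(Preference=OptC) = 0.071 + 0.067 + 0.060 + 0.117 + 0.031 = 0.346.
P(Preference ∈ {OptB, OptC}) = 0.272 + 0.346 = 0.618; P(AgeGroup=30-44, Preference ∈ {OptB, OptC}) = 0.010 + 0.067 = 0.077.
P(AgeGroup=30-44 | Preference ∈ {OptB, OptC}) = 0.077/0.618 = 0.1246.

0.1246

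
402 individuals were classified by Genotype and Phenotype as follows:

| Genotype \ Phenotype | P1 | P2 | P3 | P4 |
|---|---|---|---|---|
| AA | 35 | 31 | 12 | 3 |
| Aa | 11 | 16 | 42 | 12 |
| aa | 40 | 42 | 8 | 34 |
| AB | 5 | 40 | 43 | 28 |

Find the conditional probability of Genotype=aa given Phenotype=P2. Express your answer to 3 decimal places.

0.326

Total with Phenotype=P2: 31 + 16 + 42 + 40 = 129.
P(Genotype=aa | Phenotype=P2) = 42/129 = 0.326.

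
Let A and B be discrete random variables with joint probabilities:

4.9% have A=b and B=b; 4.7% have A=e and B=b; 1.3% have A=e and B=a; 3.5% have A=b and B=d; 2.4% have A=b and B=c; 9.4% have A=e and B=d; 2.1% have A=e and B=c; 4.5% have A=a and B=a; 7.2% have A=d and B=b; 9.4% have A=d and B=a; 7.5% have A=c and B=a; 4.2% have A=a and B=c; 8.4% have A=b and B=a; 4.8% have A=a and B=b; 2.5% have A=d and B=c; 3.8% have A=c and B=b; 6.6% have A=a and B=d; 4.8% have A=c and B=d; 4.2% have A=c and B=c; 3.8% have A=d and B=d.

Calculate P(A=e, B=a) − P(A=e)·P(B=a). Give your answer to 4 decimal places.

P(A=e) = 0.013 + 0.047 + 0.021 + 0.094 = 0.175.
P(B=a) = 0.045 + 0.084 + 0.075 + 0.094 + 0.013 = 0.311.
P(A=e, B=a) − P(A=e)P(B=a) = 0.013 − 0.175×0.311 = -0.0414.

-0.0414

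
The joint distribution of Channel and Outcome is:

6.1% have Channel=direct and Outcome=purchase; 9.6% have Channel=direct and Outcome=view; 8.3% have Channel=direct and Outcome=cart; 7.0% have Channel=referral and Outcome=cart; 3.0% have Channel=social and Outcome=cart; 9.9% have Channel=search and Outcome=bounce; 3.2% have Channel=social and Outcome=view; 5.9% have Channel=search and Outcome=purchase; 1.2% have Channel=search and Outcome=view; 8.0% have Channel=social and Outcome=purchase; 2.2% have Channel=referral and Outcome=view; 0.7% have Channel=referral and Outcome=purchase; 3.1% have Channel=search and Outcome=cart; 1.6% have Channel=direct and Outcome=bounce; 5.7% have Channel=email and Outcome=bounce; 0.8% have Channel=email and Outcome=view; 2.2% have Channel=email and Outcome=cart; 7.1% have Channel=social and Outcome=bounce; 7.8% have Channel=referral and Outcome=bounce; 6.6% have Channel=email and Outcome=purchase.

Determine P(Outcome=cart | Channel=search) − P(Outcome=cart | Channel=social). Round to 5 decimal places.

P(Channel=search) = 0.099 + 0.012 + 0.031 + 0.059 = 0.201; P(Outcome=cart | Channel=search) = 0.031/0.201 = 0.154229.
P(Channel=social) = 0.071 + 0.032 + 0.030 + 0.080 = 0.213; P(Outcome=cart | Channel=social) = 0.030/0.213 = 0.140845.
Difference = 0.01338.

0.01338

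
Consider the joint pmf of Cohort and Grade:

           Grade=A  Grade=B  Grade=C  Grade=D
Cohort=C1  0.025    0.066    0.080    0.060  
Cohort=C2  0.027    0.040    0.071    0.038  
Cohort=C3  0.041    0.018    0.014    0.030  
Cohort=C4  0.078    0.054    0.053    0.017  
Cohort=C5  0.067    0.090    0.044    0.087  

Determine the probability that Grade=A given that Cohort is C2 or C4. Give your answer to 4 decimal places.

P(Cohort=C2) = 0.027 + 0.040 + 0.071 + 0.038 = 0.176.
P(Cohort=C4) = 0.078 + 0.054 + 0.053 + 0.017 = 0.202.
P(Cohort ∈ {C2, C4}) = 0.176 + 0.202 = 0.378; P(Grade=A, Cohort ∈ {C2, C4}) = 0.027 + 0.078 = 0.105.
P(Grade=A | Cohort ∈ {C2, C4}) = 0.105/0.378 = 0.2778.

0.2778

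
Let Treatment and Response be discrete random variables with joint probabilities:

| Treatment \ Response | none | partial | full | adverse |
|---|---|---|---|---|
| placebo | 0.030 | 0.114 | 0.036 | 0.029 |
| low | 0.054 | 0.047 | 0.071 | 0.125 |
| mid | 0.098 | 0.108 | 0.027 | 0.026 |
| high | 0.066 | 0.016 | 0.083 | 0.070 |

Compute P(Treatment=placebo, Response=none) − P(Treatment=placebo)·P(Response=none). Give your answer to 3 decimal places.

-0.022

P(Treatment=placebo) = 0.030 + 0.114 + 0.036 + 0.029 = 0.209.
P(Response=none) = 0.030 + 0.054 + 0.098 + 0.066 = 0.248.
P(Treatment=placebo, Response=none) − P(Treatment=placebo)P(Response=none) = 0.030 − 0.209×0.248 = -0.022.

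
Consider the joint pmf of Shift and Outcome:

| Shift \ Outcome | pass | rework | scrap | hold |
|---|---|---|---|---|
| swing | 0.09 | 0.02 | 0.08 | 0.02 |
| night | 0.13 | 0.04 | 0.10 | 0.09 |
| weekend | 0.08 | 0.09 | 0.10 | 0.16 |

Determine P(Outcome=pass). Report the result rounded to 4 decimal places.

0.3000

P(Outcome=pass) = 0.09 + 0.13 + 0.08 = 0.30.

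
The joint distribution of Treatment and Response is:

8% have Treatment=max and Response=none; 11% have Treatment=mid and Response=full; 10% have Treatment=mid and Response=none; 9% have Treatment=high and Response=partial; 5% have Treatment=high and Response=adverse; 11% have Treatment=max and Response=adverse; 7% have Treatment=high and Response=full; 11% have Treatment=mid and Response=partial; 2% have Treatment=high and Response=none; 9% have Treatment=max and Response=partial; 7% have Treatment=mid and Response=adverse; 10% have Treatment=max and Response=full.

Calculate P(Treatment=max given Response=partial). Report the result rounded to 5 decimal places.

P(Response=partial) = 0.11 + 0.09 + 0.09 = 0.29.
P(Treatment=max | Response=partial) = 0.09/0.29 = 0.31034.

0.31034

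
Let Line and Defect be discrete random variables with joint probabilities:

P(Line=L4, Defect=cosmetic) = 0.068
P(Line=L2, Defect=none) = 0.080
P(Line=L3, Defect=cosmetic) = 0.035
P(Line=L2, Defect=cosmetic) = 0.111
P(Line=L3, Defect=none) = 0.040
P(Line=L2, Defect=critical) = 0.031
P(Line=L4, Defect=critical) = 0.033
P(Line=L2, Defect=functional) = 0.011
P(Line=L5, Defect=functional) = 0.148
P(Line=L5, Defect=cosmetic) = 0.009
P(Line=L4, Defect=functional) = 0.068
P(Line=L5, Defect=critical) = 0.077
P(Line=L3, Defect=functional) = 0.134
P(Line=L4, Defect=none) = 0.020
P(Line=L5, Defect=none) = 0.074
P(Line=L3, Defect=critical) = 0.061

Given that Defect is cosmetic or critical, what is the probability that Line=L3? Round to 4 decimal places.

P(Defect=cosmetic) = 0.111 + 0.035 + 0.068 + 0.009 = 0.223.
P(Defect=critical) = 0.031 + 0.061 + 0.033 + 0.077 = 0.202.
P(Defect ∈ {cosmetic, critical}) = 0.223 + 0.202 = 0.425; P(Line=L3, Defect ∈ {cosmetic, critical}) = 0.035 + 0.061 = 0.096.
P(Line=L3 | Defect ∈ {cosmetic, critical}) = 0.096/0.425 = 0.2259.

0.2259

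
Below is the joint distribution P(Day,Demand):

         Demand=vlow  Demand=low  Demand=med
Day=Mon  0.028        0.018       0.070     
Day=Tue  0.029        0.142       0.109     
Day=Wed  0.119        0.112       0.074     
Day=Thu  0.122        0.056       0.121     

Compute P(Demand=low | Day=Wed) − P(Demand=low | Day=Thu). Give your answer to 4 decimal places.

0.1799

P(Day=Wed) = 0.119 + 0.112 + 0.074 = 0.305; P(Demand=low | Day=Wed) = 0.112/0.305 = 0.36721.
P(Day=Thu) = 0.122 + 0.056 + 0.121 = 0.299; P(Demand=low | Day=Thu) = 0.056/0.299 = 0.18729.
Difference = 0.1799.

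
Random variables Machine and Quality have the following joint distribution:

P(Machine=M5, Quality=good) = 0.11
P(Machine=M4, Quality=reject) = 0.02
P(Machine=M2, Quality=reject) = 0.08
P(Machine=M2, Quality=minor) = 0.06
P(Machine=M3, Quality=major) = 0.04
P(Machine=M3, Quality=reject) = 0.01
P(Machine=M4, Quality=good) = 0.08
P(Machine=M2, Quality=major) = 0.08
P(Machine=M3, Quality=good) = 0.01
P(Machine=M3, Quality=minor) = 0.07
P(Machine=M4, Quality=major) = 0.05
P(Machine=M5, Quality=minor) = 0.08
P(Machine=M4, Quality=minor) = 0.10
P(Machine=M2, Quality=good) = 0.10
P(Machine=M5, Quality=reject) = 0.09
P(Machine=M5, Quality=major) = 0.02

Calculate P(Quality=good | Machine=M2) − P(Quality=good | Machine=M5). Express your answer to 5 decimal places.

-0.05417

P(Machine=M2) = 0.10 + 0.06 + 0.08 + 0.08 = 0.32; P(Quality=good | Machine=M2) = 0.10/0.32 = 0.312500.
P(Machine=M5) = 0.11 + 0.08 + 0.02 + 0.09 = 0.30; P(Quality=good | Machine=M5) = 0.11/0.30 = 0.366667.
Difference = -0.05417.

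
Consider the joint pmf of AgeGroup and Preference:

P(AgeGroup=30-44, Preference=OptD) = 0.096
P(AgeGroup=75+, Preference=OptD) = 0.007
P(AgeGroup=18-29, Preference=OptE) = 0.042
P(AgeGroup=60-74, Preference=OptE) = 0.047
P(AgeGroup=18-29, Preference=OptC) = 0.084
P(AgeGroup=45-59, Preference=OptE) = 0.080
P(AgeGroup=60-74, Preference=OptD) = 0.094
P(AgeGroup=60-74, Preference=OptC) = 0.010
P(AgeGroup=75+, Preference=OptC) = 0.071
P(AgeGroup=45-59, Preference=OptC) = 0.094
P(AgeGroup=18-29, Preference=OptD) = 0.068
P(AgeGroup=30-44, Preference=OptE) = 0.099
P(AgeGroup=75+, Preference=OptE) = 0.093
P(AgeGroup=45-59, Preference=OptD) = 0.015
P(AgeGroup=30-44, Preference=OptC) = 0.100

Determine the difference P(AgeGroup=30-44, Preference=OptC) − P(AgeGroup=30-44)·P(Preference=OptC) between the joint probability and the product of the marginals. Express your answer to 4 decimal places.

-0.0059

P(AgeGroup=30-44) = 0.100 + 0.096 + 0.099 = 0.295.
P(Preference=OptC) = 0.084 + 0.100 + 0.094 + 0.010 + 0.071 = 0.359.
P(AgeGroup=30-44, Preference=OptC) − P(AgeGroup=30-44)P(Preference=OptC) = 0.100 − 0.295×0.359 = -0.0059.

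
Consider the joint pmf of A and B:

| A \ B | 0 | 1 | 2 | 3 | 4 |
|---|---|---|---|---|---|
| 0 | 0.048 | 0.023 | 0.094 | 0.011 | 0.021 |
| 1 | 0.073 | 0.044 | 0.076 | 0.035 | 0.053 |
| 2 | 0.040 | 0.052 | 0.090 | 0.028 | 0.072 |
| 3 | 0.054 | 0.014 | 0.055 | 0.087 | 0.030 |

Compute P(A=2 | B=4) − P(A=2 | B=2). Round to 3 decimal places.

0.123

P(B=4) = 0.021 + 0.053 + 0.072 + 0.030 = 0.176; P(A=2 | B=4) = 0.072/0.176 = 0.4091.
P(B=2) = 0.094 + 0.076 + 0.090 + 0.055 = 0.315; P(A=2 | B=2) = 0.090/0.315 = 0.2857.
Difference = 0.123.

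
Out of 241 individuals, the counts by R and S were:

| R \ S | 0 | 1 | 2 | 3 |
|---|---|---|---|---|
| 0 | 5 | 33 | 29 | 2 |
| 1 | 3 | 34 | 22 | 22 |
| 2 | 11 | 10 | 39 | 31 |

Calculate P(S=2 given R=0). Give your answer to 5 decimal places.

Total with R=0: 5 + 33 + 29 + 2 = 69.
P(S=2 | R=0) = 29/69 = 0.42029.

0.42029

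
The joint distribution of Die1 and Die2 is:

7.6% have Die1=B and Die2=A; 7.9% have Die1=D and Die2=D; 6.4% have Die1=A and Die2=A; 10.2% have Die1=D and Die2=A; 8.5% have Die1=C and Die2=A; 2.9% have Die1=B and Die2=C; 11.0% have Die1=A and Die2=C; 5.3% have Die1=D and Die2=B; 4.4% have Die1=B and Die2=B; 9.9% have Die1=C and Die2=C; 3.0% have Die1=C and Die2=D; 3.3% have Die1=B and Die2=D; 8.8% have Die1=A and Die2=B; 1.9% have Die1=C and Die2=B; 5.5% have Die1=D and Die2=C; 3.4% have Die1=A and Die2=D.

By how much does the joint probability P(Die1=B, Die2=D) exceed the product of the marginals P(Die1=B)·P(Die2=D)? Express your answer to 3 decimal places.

P(Die1=B) = 0.076 + 0.044 + 0.029 + 0.033 = 0.182.
P(Die2=D) = 0.034 + 0.033 + 0.030 + 0.079 = 0.176.
P(Die1=B, Die2=D) − P(Die1=B)P(Die2=D) = 0.033 − 0.182×0.176 = 0.001.

0.001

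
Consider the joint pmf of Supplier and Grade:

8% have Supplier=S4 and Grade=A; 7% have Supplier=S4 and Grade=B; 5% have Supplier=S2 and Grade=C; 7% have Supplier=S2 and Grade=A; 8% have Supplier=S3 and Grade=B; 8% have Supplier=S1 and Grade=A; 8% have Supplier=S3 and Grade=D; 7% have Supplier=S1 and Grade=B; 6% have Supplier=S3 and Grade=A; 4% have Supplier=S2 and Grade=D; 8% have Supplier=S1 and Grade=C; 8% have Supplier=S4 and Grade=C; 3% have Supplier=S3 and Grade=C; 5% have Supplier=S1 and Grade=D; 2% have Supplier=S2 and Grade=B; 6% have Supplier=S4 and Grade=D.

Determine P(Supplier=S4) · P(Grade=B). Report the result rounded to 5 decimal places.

0.06960

P(Supplier=S4) = 0.08 + 0.07 + 0.08 + 0.06 = 0.29.
P(Grade=B) = 0.07 + 0.02 + 0.08 + 0.07 = 0.24.
Product: 0.29 × 0.24 = 0.06960.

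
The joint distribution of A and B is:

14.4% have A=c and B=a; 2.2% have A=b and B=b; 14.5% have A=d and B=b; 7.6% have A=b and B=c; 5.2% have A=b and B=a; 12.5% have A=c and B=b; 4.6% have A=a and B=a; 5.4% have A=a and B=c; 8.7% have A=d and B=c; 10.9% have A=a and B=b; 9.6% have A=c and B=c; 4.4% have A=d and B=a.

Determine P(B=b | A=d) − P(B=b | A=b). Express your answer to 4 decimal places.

0.3787

P(A=d) = 0.044 + 0.145 + 0.087 = 0.276; P(B=b | A=d) = 0.145/0.276 = 0.52536.
P(A=b) = 0.052 + 0.022 + 0.076 = 0.150; P(B=b | A=b) = 0.022/0.150 = 0.14667.
Difference = 0.3787.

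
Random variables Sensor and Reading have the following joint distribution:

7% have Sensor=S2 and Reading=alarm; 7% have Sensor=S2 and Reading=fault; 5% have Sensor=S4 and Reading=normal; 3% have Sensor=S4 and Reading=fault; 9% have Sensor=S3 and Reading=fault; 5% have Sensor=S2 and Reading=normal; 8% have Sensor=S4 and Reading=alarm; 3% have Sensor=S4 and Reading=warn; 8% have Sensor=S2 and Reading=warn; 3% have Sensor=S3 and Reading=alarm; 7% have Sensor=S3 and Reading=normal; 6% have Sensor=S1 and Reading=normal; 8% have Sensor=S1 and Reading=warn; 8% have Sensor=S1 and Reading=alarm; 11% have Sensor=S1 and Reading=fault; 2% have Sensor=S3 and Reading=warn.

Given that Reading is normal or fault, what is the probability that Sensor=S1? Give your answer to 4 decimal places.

P(Reading=normal) = 0.06 + 0.05 + 0.07 + 0.05 = 0.23.
P(Reading=fault) = 0.11 + 0.07 + 0.09 + 0.03 = 0.30.
P(Reading ∈ {normal, fault}) = 0.23 + 0.30 = 0.53; P(Sensor=S1, Reading ∈ {normal, fault}) = 0.06 + 0.11 = 0.17.
P(Sensor=S1 | Reading ∈ {normal, fault}) = 0.17/0.53 = 0.3208.

0.3208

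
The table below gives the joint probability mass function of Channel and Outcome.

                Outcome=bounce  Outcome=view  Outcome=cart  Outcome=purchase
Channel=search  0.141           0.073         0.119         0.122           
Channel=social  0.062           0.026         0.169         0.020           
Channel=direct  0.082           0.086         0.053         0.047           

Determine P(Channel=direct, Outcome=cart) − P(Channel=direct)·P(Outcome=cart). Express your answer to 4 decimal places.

-0.0384

P(Channel=direct) = 0.082 + 0.086 + 0.053 + 0.047 = 0.268.
P(Outcome=cart) = 0.119 + 0.169 + 0.053 = 0.341.
P(Channel=direct, Outcome=cart) − P(Channel=direct)P(Outcome=cart) = 0.053 − 0.268×0.341 = -0.0384.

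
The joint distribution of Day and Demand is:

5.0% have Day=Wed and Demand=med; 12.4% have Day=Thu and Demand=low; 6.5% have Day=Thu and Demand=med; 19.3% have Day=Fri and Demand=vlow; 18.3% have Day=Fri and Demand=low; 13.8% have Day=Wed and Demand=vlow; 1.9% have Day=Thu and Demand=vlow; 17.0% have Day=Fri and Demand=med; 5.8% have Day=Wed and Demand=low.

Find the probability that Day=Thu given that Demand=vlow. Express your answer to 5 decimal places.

P(Demand=vlow) = 0.138 + 0.019 + 0.193 = 0.350.
P(Day=Thu | Demand=vlow) = 0.019/0.350 = 0.05429.

0.05429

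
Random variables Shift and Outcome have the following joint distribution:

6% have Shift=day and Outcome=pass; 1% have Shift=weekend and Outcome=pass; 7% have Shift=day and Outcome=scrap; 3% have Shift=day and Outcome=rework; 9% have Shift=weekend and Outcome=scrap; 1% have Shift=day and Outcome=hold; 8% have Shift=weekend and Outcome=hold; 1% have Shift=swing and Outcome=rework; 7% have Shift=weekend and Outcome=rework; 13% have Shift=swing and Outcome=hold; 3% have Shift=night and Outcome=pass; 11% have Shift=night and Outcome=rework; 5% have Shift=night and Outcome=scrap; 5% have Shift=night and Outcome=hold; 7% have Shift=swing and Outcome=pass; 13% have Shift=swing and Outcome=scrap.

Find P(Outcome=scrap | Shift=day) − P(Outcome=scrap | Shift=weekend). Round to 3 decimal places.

P(Shift=day) = 0.06 + 0.03 + 0.07 + 0.01 = 0.17; P(Outcome=scrap | Shift=day) = 0.07/0.17 = 0.4118.
P(Shift=weekend) = 0.01 + 0.07 + 0.09 + 0.08 = 0.25; P(Outcome=scrap | Shift=weekend) = 0.09/0.25 = 0.3600.
Difference = 0.052.

0.052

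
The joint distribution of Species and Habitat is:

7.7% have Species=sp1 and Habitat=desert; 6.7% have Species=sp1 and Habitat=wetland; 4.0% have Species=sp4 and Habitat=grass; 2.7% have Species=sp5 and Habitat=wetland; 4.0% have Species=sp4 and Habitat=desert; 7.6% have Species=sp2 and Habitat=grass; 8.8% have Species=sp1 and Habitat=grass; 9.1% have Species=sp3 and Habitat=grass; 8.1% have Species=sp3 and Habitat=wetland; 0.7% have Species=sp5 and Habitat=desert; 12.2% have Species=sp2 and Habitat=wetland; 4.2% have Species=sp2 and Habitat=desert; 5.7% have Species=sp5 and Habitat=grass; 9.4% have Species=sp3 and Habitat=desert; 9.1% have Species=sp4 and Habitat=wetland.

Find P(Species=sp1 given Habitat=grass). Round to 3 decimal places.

P(Habitat=grass) = 0.088 + 0.076 + 0.091 + 0.040 + 0.057 = 0.352.
P(Species=sp1 | Habitat=grass) = 0.088/0.352 = 0.250.

0.250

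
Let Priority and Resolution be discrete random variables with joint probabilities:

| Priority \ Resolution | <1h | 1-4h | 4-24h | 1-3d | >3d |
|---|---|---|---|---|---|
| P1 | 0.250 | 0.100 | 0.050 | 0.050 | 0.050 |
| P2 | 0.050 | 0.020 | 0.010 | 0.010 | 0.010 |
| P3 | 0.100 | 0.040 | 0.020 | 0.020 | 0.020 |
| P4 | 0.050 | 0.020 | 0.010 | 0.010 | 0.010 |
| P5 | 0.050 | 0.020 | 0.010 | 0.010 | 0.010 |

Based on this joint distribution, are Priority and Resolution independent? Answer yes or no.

Every cell satisfies P(Priority,Resolution) = P(Priority)·P(Resolution). For instance P(Priority=P4) = 0.100, P(Resolution=1-4h) = 0.200, and 0.100×0.200 = 0.020 matches the joint entry. So Priority and Resolution are independent.

yes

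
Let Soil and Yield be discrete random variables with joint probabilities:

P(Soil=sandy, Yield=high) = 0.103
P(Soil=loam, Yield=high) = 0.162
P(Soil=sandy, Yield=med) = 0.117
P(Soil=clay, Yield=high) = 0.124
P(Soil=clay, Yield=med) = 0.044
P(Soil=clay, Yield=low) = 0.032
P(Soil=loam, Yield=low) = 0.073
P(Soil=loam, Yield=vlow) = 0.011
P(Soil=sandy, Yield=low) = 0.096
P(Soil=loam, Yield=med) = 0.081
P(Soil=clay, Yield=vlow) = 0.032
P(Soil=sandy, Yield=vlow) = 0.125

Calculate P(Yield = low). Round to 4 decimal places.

P(Yield=low) = 0.096 + 0.073 + 0.032 = 0.201.

0.2010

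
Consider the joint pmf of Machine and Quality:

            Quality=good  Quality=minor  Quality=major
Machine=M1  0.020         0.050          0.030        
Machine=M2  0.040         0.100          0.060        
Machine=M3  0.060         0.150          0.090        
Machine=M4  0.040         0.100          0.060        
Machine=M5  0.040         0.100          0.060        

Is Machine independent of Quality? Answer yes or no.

Every cell satisfies P(Machine,Quality) = P(Machine)·P(Quality). For instance P(Machine=M1) = 0.100, P(Quality=major) = 0.300, and 0.100×0.300 = 0.030 matches the joint entry. So Machine and Quality are independent.

yes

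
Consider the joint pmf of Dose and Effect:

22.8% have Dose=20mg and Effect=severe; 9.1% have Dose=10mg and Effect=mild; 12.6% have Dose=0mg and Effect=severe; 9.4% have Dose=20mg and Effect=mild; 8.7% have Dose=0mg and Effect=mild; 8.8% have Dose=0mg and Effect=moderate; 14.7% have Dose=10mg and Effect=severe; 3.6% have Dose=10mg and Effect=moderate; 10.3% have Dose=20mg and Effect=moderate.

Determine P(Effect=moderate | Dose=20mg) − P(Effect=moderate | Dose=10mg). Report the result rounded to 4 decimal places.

0.1110

P(Dose=20mg) = 0.094 + 0.103 + 0.228 = 0.425; P(Effect=moderate | Dose=20mg) = 0.103/0.425 = 0.24235.
P(Dose=10mg) = 0.091 + 0.036 + 0.147 = 0.274; P(Effect=moderate | Dose=10mg) = 0.036/0.274 = 0.13139.
Difference = 0.1110.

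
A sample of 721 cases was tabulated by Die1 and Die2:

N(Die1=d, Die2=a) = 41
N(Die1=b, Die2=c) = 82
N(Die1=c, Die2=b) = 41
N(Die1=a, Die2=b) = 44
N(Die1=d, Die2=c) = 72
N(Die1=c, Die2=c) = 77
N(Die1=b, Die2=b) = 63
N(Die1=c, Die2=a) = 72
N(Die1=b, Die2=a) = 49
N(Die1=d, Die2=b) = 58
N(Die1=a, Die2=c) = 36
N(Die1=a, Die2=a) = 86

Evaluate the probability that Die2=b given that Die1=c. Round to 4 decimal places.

Total with Die1=c: 72 + 41 + 77 = 190.
P(Die2=b | Die1=c) = 41/190 = 0.2158.

0.2158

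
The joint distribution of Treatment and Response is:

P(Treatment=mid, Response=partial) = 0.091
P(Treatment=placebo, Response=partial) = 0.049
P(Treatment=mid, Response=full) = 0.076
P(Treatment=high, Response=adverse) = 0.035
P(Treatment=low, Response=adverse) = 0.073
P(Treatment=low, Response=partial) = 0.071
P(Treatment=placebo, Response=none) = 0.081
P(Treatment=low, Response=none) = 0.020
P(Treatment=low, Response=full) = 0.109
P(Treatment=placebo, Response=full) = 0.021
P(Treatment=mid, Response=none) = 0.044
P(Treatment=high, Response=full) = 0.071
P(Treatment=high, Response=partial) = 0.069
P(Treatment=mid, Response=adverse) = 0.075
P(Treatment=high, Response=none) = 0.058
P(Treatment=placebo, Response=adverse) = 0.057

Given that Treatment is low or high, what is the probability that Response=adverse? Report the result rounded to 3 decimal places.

P(Treatment=low) = 0.020 + 0.071 + 0.109 + 0.073 = 0.273.
P(Treatment=high) = 0.058 + 0.069 + 0.071 + 0.035 = 0.233.
P(Treatment ∈ {low, high}) = 0.273 + 0.233 = 0.506; P(Response=adverse, Treatment ∈ {low, high}) = 0.073 + 0.035 = 0.108.
P(Response=adverse | Treatment ∈ {low, high}) = 0.108/0.506 = 0.213.

0.213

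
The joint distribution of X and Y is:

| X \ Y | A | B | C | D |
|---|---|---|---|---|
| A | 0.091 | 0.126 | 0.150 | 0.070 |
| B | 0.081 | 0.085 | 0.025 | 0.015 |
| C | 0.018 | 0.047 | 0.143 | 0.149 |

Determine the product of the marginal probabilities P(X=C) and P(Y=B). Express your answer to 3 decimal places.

P(X=C) = 0.018 + 0.047 + 0.143 + 0.149 = 0.357.
P(Y=B) = 0.126 + 0.085 + 0.047 = 0.258.
Product: 0.357 × 0.258 = 0.092.

0.092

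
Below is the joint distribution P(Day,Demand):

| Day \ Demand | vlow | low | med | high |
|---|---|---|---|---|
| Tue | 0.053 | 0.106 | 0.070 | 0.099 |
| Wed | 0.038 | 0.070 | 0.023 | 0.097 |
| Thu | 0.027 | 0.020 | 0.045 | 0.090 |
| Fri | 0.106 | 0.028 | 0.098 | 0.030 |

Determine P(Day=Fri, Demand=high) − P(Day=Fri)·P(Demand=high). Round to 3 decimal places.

-0.053

P(Day=Fri) = 0.106 + 0.028 + 0.098 + 0.030 = 0.262.
P(Demand=high) = 0.099 + 0.097 + 0.090 + 0.030 = 0.316.
P(Day=Fri, Demand=high) − P(Day=Fri)P(Demand=high) = 0.030 − 0.262×0.316 = -0.053.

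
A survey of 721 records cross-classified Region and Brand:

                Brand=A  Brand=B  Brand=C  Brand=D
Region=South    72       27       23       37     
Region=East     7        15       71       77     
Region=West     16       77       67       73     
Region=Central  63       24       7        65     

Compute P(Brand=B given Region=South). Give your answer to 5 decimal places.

0.16981

Total with Region=South: 72 + 27 + 23 + 37 = 159.
P(Brand=B | Region=South) = 27/159 = 0.16981.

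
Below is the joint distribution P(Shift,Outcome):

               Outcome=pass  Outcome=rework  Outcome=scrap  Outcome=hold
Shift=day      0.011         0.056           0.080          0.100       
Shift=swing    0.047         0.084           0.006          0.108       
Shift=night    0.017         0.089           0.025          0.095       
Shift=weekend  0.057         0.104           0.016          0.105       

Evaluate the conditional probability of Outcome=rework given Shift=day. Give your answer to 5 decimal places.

0.22672

P(Shift=day) = 0.011 + 0.056 + 0.080 + 0.100 = 0.247.
P(Outcome=rework | Shift=day) = 0.056/0.247 = 0.22672.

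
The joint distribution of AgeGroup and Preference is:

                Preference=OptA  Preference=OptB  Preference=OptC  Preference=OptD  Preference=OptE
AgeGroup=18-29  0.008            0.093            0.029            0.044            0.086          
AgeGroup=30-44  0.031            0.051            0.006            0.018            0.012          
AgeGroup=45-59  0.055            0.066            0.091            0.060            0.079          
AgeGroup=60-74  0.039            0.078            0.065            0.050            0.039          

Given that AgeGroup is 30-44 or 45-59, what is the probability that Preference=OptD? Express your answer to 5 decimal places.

P(AgeGroup=30-44) = 0.031 + 0.051 + 0.006 + 0.018 + 0.012 = 0.118.
P(AgeGroup=45-59) = 0.055 + 0.066 + 0.091 + 0.060 + 0.079 = 0.351.
P(AgeGroup ∈ {30-44, 45-59}) = 0.118 + 0.351 = 0.469; P(Preference=OptD, AgeGroup ∈ {30-44, 45-59}) = 0.018 + 0.060 = 0.078.
P(Preference=OptD | AgeGroup ∈ {30-44, 45-59}) = 0.078/0.469 = 0.16631.

0.16631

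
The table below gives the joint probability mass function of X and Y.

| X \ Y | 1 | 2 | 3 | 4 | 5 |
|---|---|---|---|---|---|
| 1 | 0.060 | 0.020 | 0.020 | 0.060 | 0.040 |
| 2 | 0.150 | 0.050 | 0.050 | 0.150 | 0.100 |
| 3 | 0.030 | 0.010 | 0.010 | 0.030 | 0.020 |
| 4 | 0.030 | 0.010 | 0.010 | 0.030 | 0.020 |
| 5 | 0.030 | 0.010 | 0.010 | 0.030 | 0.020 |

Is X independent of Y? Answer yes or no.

Every cell satisfies P(X,Y) = P(X)·P(Y). For instance P(X=4) = 0.100, P(Y=3) = 0.100, and 0.100×0.100 = 0.010 matches the joint entry. So X and Y are independent.

yes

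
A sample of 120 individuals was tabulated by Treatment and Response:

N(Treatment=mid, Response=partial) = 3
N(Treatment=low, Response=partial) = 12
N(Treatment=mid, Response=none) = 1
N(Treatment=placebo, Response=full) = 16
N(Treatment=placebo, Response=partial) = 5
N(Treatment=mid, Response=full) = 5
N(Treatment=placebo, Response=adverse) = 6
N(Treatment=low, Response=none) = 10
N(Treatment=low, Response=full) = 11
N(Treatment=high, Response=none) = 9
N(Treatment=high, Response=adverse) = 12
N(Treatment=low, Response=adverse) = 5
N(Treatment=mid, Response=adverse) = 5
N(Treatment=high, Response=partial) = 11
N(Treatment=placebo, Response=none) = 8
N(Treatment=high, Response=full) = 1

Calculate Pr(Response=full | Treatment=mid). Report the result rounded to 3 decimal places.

Total with Treatment=mid: 1 + 3 + 5 + 5 = 14.
P(Response=full | Treatment=mid) = 5/14 = 0.357.

0.357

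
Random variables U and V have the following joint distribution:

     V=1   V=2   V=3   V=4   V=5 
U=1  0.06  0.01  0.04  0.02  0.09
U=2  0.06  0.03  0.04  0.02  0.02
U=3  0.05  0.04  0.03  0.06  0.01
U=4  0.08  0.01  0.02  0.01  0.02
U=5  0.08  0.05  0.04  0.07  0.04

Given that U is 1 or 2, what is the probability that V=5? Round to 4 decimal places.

0.2821

P(U=1) = 0.06 + 0.01 + 0.04 + 0.02 + 0.09 = 0.22.
P(U=2) = 0.06 + 0.03 + 0.04 + 0.02 + 0.02 = 0.17.
P(U ∈ {1, 2}) = 0.22 + 0.17 = 0.39; P(V=5, U ∈ {1, 2}) = 0.09 + 0.02 = 0.11.
P(V=5 | U ∈ {1, 2}) = 0.11/0.39 = 0.2821.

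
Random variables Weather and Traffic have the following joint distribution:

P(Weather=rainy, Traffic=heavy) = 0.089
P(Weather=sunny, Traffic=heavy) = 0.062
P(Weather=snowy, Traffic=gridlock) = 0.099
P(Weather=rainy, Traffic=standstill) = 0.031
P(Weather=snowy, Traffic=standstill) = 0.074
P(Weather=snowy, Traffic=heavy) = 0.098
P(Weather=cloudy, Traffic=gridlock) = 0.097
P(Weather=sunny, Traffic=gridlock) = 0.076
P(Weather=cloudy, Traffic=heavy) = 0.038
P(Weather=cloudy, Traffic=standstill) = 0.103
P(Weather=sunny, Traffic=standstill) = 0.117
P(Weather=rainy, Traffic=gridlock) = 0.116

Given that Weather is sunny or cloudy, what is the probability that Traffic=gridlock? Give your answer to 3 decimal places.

P(Weather=sunny) = 0.062 + 0.076 + 0.117 = 0.255.
P(Weather=cloudy) = 0.038 + 0.097 + 0.103 = 0.238.
P(Weather ∈ {sunny, cloudy}) = 0.255 + 0.238 = 0.493; P(Traffic=gridlock, Weather ∈ {sunny, cloudy}) = 0.076 + 0.097 = 0.173.
P(Traffic=gridlock | Weather ∈ {sunny, cloudy}) = 0.173/0.493 = 0.351.

0.351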